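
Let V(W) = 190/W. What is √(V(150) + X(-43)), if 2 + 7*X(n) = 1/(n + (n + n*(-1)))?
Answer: √19929210/4515 ≈ 0.98875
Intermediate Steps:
X(n) = -2/7 + 1/(7*n) (X(n) = -2/7 + 1/(7*(n + (n + n*(-1)))) = -2/7 + 1/(7*(n + (n - n))) = -2/7 + 1/(7*(n + 0)) = -2/7 + 1/(7*n))
√(V(150) + X(-43)) = √(190/150 + (⅐)*(1 - 2*(-43))/(-43)) = √(190*(1/150) + (⅐)*(-1/43)*(1 + 86)) = √(19/15 + (⅐)*(-1/43)*87) = √(19/15 - 87/301) = √(4414/4515) = √19929210/4515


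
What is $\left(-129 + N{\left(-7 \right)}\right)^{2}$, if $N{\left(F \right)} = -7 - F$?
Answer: $16641$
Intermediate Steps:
$\left(-129 + N{\left(-7 \right)}\right)^{2} = \left(-129 - 0\right)^{2} = \left(-129 + \left(-7 + 7\right)\right)^{2} = \left(-129 + 0\right)^{2} = \left(-129\right)^{2} = 16641$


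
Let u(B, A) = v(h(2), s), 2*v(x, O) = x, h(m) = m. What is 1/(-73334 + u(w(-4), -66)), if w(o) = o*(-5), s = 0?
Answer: -1/73333 ≈ -1.3636e-5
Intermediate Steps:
w(o) = -5*o
v(x, O) = x/2
u(B, A) = 1 (u(B, A) = (½)*2 = 1)
1/(-73334 + u(w(-4), -66)) = 1/(-73334 + 1) = 1/(-73333) = -1/73333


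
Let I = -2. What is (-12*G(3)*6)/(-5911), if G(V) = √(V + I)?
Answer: 72/5911 ≈ 0.012181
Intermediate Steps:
G(V) = √(-2 + V) (G(V) = √(V - 2) = √(-2 + V))
(-12*G(3)*6)/(-5911) = (-12*√(-2 + 3)*6)/(-5911) = (-12*√1*6)*(-1/5911) = (-12*1*6)*(-1/5911) = -12*6*(-1/5911) = -72*(-1/5911) = 72/5911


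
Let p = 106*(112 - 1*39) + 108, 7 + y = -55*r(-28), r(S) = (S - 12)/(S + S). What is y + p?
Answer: 54598/7 ≈ 7799.7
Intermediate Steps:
r(S) = (-12 + S)/(2*S) (r(S) = (-12 + S)/((2*S)) = (-12 + S)*(1/(2*S)) = (-12 + S)/(2*S))
y = -324/7 (y = -7 - 55*(-12 - 28)/(2*(-28)) = -7 - 55*(-1)*(-40)/(2*28) = -7 - 55*5/7 = -7 - 275/7 = -324/7 ≈ -46.286)
p = 7846 (p = 106*(112 - 39) + 108 = 106*73 + 108 = 7738 + 108 = 7846)
y + p = -324/7 + 7846 = 54598/7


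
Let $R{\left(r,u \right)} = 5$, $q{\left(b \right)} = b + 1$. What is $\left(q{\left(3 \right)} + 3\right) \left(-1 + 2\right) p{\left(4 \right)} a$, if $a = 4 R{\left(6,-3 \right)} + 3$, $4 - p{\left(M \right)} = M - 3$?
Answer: $483$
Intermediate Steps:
$p{\left(M \right)} = 7 - M$ ($p{\left(M \right)} = 4 - \left(M - 3\right) = 4 - \left(-3 + M\right) = 7 - M$)
$q{\left(b \right)} = 1 + b$
$a = 23$ ($a = 4 \cdot 5 + 3 = 20 + 3 = 23$)
$\left(q{\left(3 \right)} + 3\right) \left(-1 + 2\right) p{\left(4 \right)} a = \left(\left(1 + 3\right) + 3\right) \left(-1 + 2\right) \left(7 - 4\right) 23 = \left(4 + 3\right) 1 \left(7 - 4\right) 23 = 7 \cdot 1 \cdot 3 \cdot 23 = 7 \cdot 3 \cdot 23 = 21 \cdot 23 = 483$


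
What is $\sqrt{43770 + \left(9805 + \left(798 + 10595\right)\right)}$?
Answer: $2 \sqrt{16242} \approx 254.89$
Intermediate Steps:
$\sqrt{43770 + \left(9805 + \left(798 + 10595\right)\right)} = \sqrt{43770 + \left(9805 + 11393\right)} = \sqrt{43770 + 21198} = \sqrt{64968} = 2 \sqrt{16242}$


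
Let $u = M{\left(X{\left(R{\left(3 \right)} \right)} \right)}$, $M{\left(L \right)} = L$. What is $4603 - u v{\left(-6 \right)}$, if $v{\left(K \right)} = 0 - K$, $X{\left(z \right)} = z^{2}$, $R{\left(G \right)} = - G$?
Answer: $4549$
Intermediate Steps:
$v{\left(K \right)} = - K$
$u = 9$ ($u = \left(\left(-1\right) 3\right)^{2} = \left(-3\right)^{2} = 9$)
$4603 - u v{\left(-6 \right)} = 4603 - 9 \left(\left(-1\right) \left(-6\right)\right) = 4603 - 9 \cdot 6 = 4603 - 54 = 4549$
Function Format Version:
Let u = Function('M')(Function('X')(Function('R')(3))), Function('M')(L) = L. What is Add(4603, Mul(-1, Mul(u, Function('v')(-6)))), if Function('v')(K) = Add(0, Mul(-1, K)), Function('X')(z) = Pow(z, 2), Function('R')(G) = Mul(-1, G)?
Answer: 4549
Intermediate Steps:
Function('v')(K) = Mul(-1, K)
u = 9 (u = Pow(Mul(-1, 3), 2) = Pow(-3, 2) = 9)
Add(4603, Mul(-1, Mul(u, Function('v')(-6)))) = Add(4603, Mul(-1, Mul(9, Mul(-1, -6)))) = Add(4603, Mul(-1, Mul(9, 6))) = Add(4603, Mul(-1, 54)) = Add(4603, -54) = 4549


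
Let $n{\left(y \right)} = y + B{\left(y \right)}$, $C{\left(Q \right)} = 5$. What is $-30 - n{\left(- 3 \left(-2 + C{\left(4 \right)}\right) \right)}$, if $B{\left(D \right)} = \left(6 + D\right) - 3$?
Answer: $-15$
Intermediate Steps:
$B{\left(D \right)} = 3 + D$
$n{\left(y \right)} = 3 + 2 y$ ($n{\left(y \right)} = y + \left(3 + y\right) = 3 + 2 y$)
$-30 - n{\left(- 3 \left(-2 + C{\left(4 \right)}\right) \right)} = -30 - \left(3 + 2 \left(- 3 \left(-2 + 5\right)\right)\right) = -30 - \left(3 + 2 \left(\left(-3\right) 3\right)\right) = -30 - \left(3 + 2 \left(-9\right)\right) = -30 - \left(3 - 18\right) = -30 - -15 = -30 + 15 = -15$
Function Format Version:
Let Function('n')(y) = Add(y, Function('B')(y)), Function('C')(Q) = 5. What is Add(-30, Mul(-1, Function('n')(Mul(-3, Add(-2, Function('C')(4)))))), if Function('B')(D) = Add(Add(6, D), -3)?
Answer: -15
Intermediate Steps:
Function('B')(D) = Add(3, D)
Function('n')(y) = Add(3, Mul(2, y)) (Function('n')(y) = Add(y, Add(3, y)) = Add(3, Mul(2, y)))
Add(-30, Mul(-1, Function('n')(Mul(-3, Add(-2, Function('C')(4)))))) = Add(-30, Mul(-1, Add(3, Mul(2, Mul(-3, Add(-2, 5)))))) = Add(-30, Mul(-1, Add(3, Mul(2, Mul(-3, 3))))) = Add(-30, Mul(-1, Add(3, Mul(2, -9)))) = Add(-30, Mul(-1, Add(3, -18))) = Add(-30, Mul(-1, -15)) = Add(-30, 15) = -15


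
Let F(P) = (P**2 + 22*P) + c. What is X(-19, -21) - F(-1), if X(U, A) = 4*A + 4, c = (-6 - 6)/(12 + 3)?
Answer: -291/5 ≈ -58.200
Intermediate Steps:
c = -4/5 (c = -12/15 = -12*1/15 = -4/5 ≈ -0.80000)
X(U, A) = 4 + 4*A
F(P) = -4/5 + P**2 + 22*P (F(P) = (P**2 + 22*P) - 4/5 = -4/5 + P**2 + 22*P)
X(-19, -21) - F(-1) = (4 + 4*(-21)) - (-4/5 + (-1)**2 + 22*(-1)) = (4 - 84) - (-4/5 + 1 - 22) = -80 - 1*(-109/5) = -80 + 109/5 = -291/5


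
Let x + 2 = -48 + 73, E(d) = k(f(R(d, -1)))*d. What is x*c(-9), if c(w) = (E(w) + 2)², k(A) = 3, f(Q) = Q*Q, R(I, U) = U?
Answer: 14375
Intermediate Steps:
f(Q) = Q²
E(d) = 3*d
x = 23 (x = -2 + (-48 + 73) = -2 + 25 = 23)
c(w) = (2 + 3*w)² (c(w) = (3*w + 2)² = (2 + 3*w)²)
x*c(-9) = 23*(2 + 3*(-9))² = 23*(2 - 27)² = 23*(-25)² = 23*625 = 14375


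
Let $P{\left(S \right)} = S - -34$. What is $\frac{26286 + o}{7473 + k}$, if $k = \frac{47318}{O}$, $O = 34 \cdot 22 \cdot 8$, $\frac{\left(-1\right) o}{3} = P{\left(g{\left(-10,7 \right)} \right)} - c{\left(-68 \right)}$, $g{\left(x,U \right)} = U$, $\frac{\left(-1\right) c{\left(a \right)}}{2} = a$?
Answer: $\frac{79500432}{22382875} \approx 3.5518$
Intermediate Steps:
$c{\left(a \right)} = - 2 a$
$P{\left(S \right)} = 34 + S$ ($P{\left(S \right)} = S + 34 = 34 + S$)
$o = 285$ ($o = - 3 \left(\left(34 + 7\right) - \left(-2\right) \left(-68\right)\right) = - 3 \left(41 - 136\right) = \left(-3\right) \left(-95\right) = 285$)
$O = 5984$ ($O = 748 \cdot 8 = 5984$)
$k = \frac{23659}{2992}$ ($k = \frac{47318}{5984} = 47318 \cdot \frac{1}{5984} = \frac{23659}{2992} \approx 7.9074$)
$\frac{26286 + o}{7473 + k} = \frac{26286 + 285}{7473 + \frac{23659}{2992}} = \frac{26571}{\frac{22382875}{2992}} = 26571 \cdot \frac{2992}{22382875} = \frac{79500432}{22382875}$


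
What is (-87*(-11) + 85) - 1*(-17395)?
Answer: 18437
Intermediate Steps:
(-87*(-11) + 85) - 1*(-17395) = (957 + 85) + 17395 = 1042 + 17395 = 18437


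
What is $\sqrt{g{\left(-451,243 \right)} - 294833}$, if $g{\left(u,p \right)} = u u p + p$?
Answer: $\sqrt{49131853} \approx 7009.4$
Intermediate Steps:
$g{\left(u,p \right)} = p + p u^{2}$ ($g{\left(u,p \right)} = u^{2} p + p = p u^{2} + p = p + p u^{2}$)
$\sqrt{g{\left(-451,243 \right)} - 294833} = \sqrt{243 \left(1 + \left(-451\right)^{2}\right) - 294833} = \sqrt{243 \left(1 + 203401\right) - 294833} = \sqrt{243 \cdot 203402 - 294833} = \sqrt{49426686 - 294833} = \sqrt{49131853}$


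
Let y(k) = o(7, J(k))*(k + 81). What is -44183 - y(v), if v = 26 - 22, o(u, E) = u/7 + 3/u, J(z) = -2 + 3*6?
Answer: -310131/7 ≈ -44304.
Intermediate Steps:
J(z) = 16 (J(z) = -2 + 18 = 16)
o(u, E) = 3/u + u/7 (o(u, E) = u*(1/7) + 3/u = u/7 + 3/u = 3/u + u/7)
v = 4
y(k) = 810/7 + 10*k/7 (y(k) = (3/7 + (1/7)*7)*(k + 81) = (3*(1/7) + 1)*(81 + k) = (3/7 + 1)*(81 + k) = 10*(81 + k)/7 = 810/7 + 10*k/7)
-44183 - y(v) = -44183 - (810/7 + (10/7)*4) = -44183 - (810/7 + 40/7) = -44183 - 1*850/7 = -44183 - 850/7 = -310131/7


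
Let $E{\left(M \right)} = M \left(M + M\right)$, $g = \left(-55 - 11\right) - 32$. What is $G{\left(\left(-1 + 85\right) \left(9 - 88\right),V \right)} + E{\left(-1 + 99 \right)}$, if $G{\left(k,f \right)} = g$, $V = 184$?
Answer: $19110$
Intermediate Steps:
$g = -98$ ($g = -66 - 32 = -98$)
$G{\left(k,f \right)} = -98$
$E{\left(M \right)} = 2 M^{2}$ ($E{\left(M \right)} = M 2 M = 2 M^{2}$)
$G{\left(\left(-1 + 85\right) \left(9 - 88\right),V \right)} + E{\left(-1 + 99 \right)} = -98 + 2 \left(-1 + 99\right)^{2} = -98 + 2 \cdot 98^{2} = -98 + 2 \cdot 9604 = -98 + 19208 = 19110$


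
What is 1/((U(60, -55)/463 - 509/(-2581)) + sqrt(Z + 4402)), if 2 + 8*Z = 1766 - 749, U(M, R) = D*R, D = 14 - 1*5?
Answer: 9960856686272/51730348639938607 + 2856064340018*sqrt(72462)/51730348639938607 ≈ 0.015055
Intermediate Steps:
D = 9 (D = 14 - 5 = 9)
U(M, R) = 9*R
Z = 1015/8 (Z = -1/4 + (1766 - 749)/8 = -1/4 + (1/8)*1017 = -1/4 + 1017/8 = 1015/8 ≈ 126.88)
1/((U(60, -55)/463 - 509/(-2581)) + sqrt(Z + 4402)) = 1/(((9*(-55))/463 - 509/(-2581)) + sqrt(1015/8 + 4402)) = 1/((-495*1/463 - 509*(-1/2581)) + sqrt(36231/8)) = 1/((-495/463 + 509/2581) + sqrt(72462)/4) = 1/(-1041928/1195003 + sqrt(72462)/4)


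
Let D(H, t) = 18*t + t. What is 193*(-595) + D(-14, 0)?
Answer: -114835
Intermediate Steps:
D(H, t) = 19*t
193*(-595) + D(-14, 0) = 193*(-595) + 19*0 = -114835 + 0 = -114835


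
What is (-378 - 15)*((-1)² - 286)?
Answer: 112005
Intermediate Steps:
(-378 - 15)*((-1)² - 286) = -393*(1 - 286) = -393*(-285) = 112005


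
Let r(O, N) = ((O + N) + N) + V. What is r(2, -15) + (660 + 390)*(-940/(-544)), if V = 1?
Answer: 121539/68 ≈ 1787.3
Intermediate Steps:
r(O, N) = 1 + O + 2*N (r(O, N) = ((O + N) + N) + 1 = ((N + O) + N) + 1 = (O + 2*N) + 1 = 1 + O + 2*N)
r(2, -15) + (660 + 390)*(-940/(-544)) = (1 + 2 + 2*(-15)) + (660 + 390)*(-940/(-544)) = (1 + 2 - 30) + 1050*(-940*(-1/544)) = -27 + 1050*(235/136) = -27 + 123375/68 = 121539/68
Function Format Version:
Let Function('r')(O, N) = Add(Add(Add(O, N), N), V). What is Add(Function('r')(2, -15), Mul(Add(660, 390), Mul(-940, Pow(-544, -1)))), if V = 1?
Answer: Rational(121539, 68) ≈ 1787.3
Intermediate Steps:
Function('r')(O, N) = Add(1, O, Mul(2, N)) (Function('r')(O, N) = Add(Add(Add(O, N), N), 1) = Add(Add(Add(N, O), N), 1) = Add(Add(O, Mul(2, N)), 1) = Add(1, O, Mul(2, N)))
Add(Function('r')(2, -15), Mul(Add(660, 390), Mul(-940, Pow(-544, -1)))) = Add(Add(1, 2, Mul(2, -15)), Mul(Add(660, 390), Mul(-940, Pow(-544, -1)))) = Add(Add(1, 2, -30), Mul(1050, Mul(-940, Rational(-1, 544)))) = Add(-27, Mul(1050, Rational(235, 136))) = Add(-27, Rational(123375, 68)) = Rational(121539, 68)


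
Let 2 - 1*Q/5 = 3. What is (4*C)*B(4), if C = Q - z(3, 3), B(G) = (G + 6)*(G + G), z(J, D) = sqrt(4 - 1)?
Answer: -1600 - 320*sqrt(3) ≈ -2154.3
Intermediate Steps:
z(J, D) = sqrt(3)
Q = -5 (Q = 10 - 5*3 = 10 - 15 = -5)
B(G) = 2*G*(6 + G) (B(G) = (6 + G)*(2*G) = 2*G*(6 + G))
C = -5 - sqrt(3) ≈ -6.7320
(4*C)*B(4) = (4*(-5 - sqrt(3)))*(2*4*(6 + 4)) = (-20 - 4*sqrt(3))*(2*4*10) = (-20 - 4*sqrt(3))*80 = -1600 - 320*sqrt(3)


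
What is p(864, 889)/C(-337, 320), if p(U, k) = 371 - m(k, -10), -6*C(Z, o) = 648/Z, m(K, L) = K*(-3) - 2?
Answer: 256120/27 ≈ 9485.9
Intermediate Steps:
m(K, L) = -2 - 3*K (m(K, L) = -3*K - 2 = -2 - 3*K)
C(Z, o) = -108/Z
p(U, k) = 373 + 3*k (p(U, k) = 371 - (-2 - 3*k) = 371 + (2 + 3*k) = 373 + 3*k)
p(864, 889)/C(-337, 320) = (373 + 3*889)/((-108/(-337))) = (373 + 2667)/((-108*(-1/337))) = 3040/(108/337) = 3040*(337/108) = 256120/27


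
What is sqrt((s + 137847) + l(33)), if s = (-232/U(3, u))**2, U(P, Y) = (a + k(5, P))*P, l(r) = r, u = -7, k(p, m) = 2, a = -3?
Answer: 2*sqrt(323686)/3 ≈ 379.29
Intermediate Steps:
U(P, Y) = -P (U(P, Y) = (-3 + 2)*P = -P)
s = 53824/9 (s = (-232/((-1*3)))**2 = (-232/(-3))**2 = (-232*(-1/3))**2 = (232/3)**2 = 53824/9 ≈ 5980.4)
sqrt((s + 137847) + l(33)) = sqrt((53824/9 + 137847) + 33) = sqrt(1294447/9 + 33) = sqrt(1294744/9) = 2*sqrt(323686)/3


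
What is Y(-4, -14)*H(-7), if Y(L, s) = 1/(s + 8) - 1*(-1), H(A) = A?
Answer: -35/6 ≈ -5.8333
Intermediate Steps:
Y(L, s) = 1 + 1/(8 + s) (Y(L, s) = 1/(8 + s) + 1 = 1 + 1/(8 + s))
Y(-4, -14)*H(-7) = ((9 - 14)/(8 - 14))*(-7) = (-5/(-6))*(-7) = -⅙*(-5)*(-7) = (⅚)*(-7) = -35/6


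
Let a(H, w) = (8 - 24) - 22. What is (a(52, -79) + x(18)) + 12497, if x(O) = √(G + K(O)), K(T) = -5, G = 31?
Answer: 12459 + √26 ≈ 12464.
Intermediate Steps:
x(O) = √26 (x(O) = √(31 - 5) = √26)
a(H, w) = -38 (a(H, w) = -16 - 22 = -38)
(a(52, -79) + x(18)) + 12497 = (-38 + √26) + 12497 = 12459 + √26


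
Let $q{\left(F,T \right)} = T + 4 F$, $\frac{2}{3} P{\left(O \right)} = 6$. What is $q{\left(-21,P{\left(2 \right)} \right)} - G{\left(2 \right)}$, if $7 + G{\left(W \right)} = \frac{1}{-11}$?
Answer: $- \frac{747}{11} \approx -67.909$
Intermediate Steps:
$P{\left(O \right)} = 9$ ($P{\left(O \right)} = \frac{3}{2} \cdot 6 = 9$)
$G{\left(W \right)} = - \frac{78}{11}$ ($G{\left(W \right)} = -7 + \frac{1}{-11} = -7 - \frac{1}{11} = - \frac{78}{11}$)
$q{\left(-21,P{\left(2 \right)} \right)} - G{\left(2 \right)} = \left(9 + 4 \left(-21\right)\right) - - \frac{78}{11} = \left(9 - 84\right) + \frac{78}{11} = -75 + \frac{78}{11} = - \frac{747}{11}$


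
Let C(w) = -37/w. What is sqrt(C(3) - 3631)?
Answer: I*sqrt(32790)/3 ≈ 60.36*I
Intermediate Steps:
sqrt(C(3) - 3631) = sqrt(-37/3 - 3631) = sqrt(-10930/3) = I*sqrt(32790)/3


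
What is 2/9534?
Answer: 1/4767 ≈ 0.00020978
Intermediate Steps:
2/9534 = 2*(1/9534) = 1/4767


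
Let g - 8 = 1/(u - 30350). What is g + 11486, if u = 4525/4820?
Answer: 336274152566/29256495 ≈ 11494.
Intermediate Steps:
u = 905/964 (u = 4525*(1/4820) = 905/964 ≈ 0.93880)
g = 234050996/29256495 (g = 8 + 1/(905/964 - 30350) = 8 + 1/(-29256495/964) = 8 - 964/29256495 = 234050996/29256495 ≈ 8.0000)
g + 11486 = 234050996/29256495 + 11486 = 336274152566/29256495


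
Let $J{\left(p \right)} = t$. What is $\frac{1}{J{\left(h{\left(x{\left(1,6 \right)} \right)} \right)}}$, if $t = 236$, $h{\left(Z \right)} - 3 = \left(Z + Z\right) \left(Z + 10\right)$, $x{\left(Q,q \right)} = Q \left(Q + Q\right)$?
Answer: $\frac{1}{236} \approx 0.0042373$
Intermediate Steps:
$x{\left(Q,q \right)} = 2 Q^{2}$ ($x{\left(Q,q \right)} = Q 2 Q = 2 Q^{2}$)
$h{\left(Z \right)} = 3 + 2 Z \left(10 + Z\right)$ ($h{\left(Z \right)} = 3 + \left(Z + Z\right) \left(Z + 10\right) = 3 + 2 Z \left(10 + Z\right)$)
$J{\left(p \right)} = 236$
$\frac{1}{J{\left(h{\left(x{\left(1,6 \right)} \right)} \right)}} = \frac{1}{236}$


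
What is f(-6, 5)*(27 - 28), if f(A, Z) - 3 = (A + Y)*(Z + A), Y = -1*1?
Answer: -10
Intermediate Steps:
Y = -1
f(A, Z) = 3 + (-1 + A)*(A + Z) (f(A, Z) = 3 + (A - 1)*(Z + A) = 3 + (-1 + A)*(A + Z))
f(-6, 5)*(27 - 28) = (3 + (-6)² - 1*(-6) - 1*5 - 6*5)*(27 - 28) = (3 + 36 + 6 - 5 - 30)*(-1) = 10*(-1) = -10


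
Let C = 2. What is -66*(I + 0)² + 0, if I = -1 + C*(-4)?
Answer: -5346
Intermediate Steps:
I = -9 (I = -1 + 2*(-4) = -1 - 8 = -9)
-66*(I + 0)² + 0 = -66*(-9 + 0)² + 0 = -66*(-9)² + 0 = -66*81 + 0 = -5346 + 0 = -5346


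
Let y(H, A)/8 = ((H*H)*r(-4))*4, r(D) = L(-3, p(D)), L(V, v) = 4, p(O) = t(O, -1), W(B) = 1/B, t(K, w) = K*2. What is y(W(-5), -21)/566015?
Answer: 128/14150375 ≈ 9.0457e-6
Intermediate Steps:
t(K, w) = 2*K
p(O) = 2*O
r(D) = 4
y(H, A) = 128*H**2 (y(H, A) = 8*(((H*H)*4)*4) = 8*((H**2*4)*4) = 8*((4*H**2)*4) = 8*(16*H**2) = 128*H**2)
y(W(-5), -21)/566015 = (128*(1/(-5))**2)/566015 = (128*(-1/5)**2)*(1/566015) = (128*(1/25))*(1/566015) = (128/25)*(1/566015) = 128/14150375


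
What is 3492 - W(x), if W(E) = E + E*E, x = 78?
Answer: -2670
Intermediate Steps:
W(E) = E + E²
3492 - W(x) = 3492 - 78*(1 + 78) = 3492 - 78*79 = 3492 - 1*6162 = 3492 - 6162 = -2670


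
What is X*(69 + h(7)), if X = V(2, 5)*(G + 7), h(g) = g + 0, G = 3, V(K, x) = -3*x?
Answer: -11400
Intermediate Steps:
h(g) = g
X = -150 (X = (-3*5)*(3 + 7) = -15*10 = -150)
X*(69 + h(7)) = -150*(69 + 7) = -150*76 = -11400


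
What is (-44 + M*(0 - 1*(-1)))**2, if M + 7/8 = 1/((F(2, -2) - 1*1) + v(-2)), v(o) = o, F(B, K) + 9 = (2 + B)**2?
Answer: 127449/64 ≈ 1991.4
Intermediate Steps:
F(B, K) = -9 + (2 + B)**2
M = -5/8 (M = -7/8 + 1/(((-9 + (2 + 2)**2) - 1*1) - 2) = -7/8 + 1/(((-9 + 4**2) - 1) - 2) = -7/8 + 1/(((-9 + 16) - 1) - 2) = -7/8 + 1/((7 - 1) - 2) = -7/8 + 1/(6 - 2) = -7/8 + 1/4 = -5/8 ≈ -0.62500)
(-44 + M*(0 - 1*(-1)))**2 = (-44 - 5*(0 - 1*(-1))/8)**2 = (-44 - 5*(0 + 1)/8)**2 = (-44 - 5/8*1)**2 = (-44 - 5/8)**2 = (-357/8)**2 = 127449/64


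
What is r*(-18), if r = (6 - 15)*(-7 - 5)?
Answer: -1944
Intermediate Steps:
r = 108 (r = -9*(-12) = 108)
r*(-18) = 108*(-18) = -1944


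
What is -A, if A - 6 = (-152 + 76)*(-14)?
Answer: -1070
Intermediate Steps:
A = 1070 (A = 6 + (-152 + 76)*(-14) = 6 - 76*(-14) = 6 + 1064 = 1070)
-A = -1*1070 = -1070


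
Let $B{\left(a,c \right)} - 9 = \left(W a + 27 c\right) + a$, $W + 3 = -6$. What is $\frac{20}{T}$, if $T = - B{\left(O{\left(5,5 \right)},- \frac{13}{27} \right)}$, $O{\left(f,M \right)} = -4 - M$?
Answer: $- \frac{5}{17} \approx -0.29412$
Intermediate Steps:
$W = -9$ ($W = -3 - 6 = -9$)
$B{\left(a,c \right)} = 9 - 8 a + 27 c$ ($B{\left(a,c \right)} = 9 - \left(- 27 c + 8 a\right) = 9 - 8 a + 27 c$)
$T = -68$ ($T = - (9 - 8 \left(-4 - 5\right) + 27 \left(- \frac{13}{27}\right)) = - (9 - 8 \left(-4 - 5\right) + 27 \left(\left(-13\right) \frac{1}{27}\right)) = - (9 - -72 + 27 \left(- \frac{13}{27}\right)) = - (9 + 72 - 13) = \left(-1\right) 68 = -68$)
$\frac{20}{T} = \frac{20}{-68} = 20 \left(- \frac{1}{68}\right) = - \frac{5}{17}$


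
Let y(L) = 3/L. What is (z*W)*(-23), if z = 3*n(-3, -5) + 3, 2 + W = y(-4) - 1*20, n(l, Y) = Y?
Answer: -6279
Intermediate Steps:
W = -91/4 (W = -2 + (3/(-4) - 1*20) = -2 + (3*(-¼) - 20) = -2 + (-¾ - 20) = -2 - 83/4 = -91/4 ≈ -22.750)
z = -12 (z = 3*(-5) + 3 = -15 + 3 = -12)
(z*W)*(-23) = -12*(-91/4)*(-23) = 273*(-23) = -6279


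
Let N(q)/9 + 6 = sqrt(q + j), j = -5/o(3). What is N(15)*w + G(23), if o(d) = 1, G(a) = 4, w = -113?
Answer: 6106 - 1017*sqrt(10) ≈ 2890.0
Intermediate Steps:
j = -5 (j = -5/1 = -5*1 = -5)
N(q) = -54 + 9*sqrt(-5 + q) (N(q) = -54 + 9*sqrt(q - 5) = -54 + 9*sqrt(-5 + q))
N(15)*w + G(23) = (-54 + 9*sqrt(-5 + 15))*(-113) + 4 = (-54 + 9*sqrt(10))*(-113) + 4 = (6102 - 1017*sqrt(10)) + 4 = 6106 - 1017*sqrt(10)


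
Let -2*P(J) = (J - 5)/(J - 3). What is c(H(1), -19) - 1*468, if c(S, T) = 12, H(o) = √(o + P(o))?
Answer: -456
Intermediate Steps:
P(J) = -(-5 + J)/(2*(-3 + J)) (P(J) = -(J - 5)/(2*(J - 3)) = -(-5 + J)/(2*(-3 + J)))
H(o) = √(o + (5 - o)/(2*(-3 + o)))
c(H(1), -19) - 1*468 = 12 - 1*468 = 12 - 468 = -456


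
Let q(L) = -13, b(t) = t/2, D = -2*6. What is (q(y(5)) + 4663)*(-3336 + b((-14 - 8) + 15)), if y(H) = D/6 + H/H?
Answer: -15528675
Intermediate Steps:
D = -12
y(H) = -1 (y(H) = -12/6 + H/H = -12*1/6 + 1 = -2 + 1 = -1)
b(t) = t/2 (b(t) = t*(1/2) = t/2)
(q(y(5)) + 4663)*(-3336 + b((-14 - 8) + 15)) = (-13 + 4663)*(-3336 + ((-14 - 8) + 15)/2) = 4650*(-3336 + (-22 + 15)/2) = 4650*(-3336 + (1/2)*(-7)) = 4650*(-3336 - 7/2) = 4650*(-6679/2) = -15528675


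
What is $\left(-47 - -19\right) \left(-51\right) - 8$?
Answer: $1420$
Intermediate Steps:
$\left(-47 - -19\right) \left(-51\right) - 8 = \left(-47 + 19\right) \left(-51\right) - 8 = \left(-28\right) \left(-51\right) - 8 = 1428 - 8 = 1420$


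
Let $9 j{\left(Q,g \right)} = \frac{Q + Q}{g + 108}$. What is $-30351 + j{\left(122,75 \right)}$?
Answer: $- \frac{819473}{27} \approx -30351.0$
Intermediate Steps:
$j{\left(Q,g \right)} = \frac{2 Q}{9 \left(108 + g\right)}$ ($j{\left(Q,g \right)} = \frac{\left(Q + Q\right) \frac{1}{g + 108}}{9} = \frac{2 Q \frac{1}{108 + g}}{9} = \frac{2 Q}{9 \left(108 + g\right)}$)
$-30351 + j{\left(122,75 \right)} = -30351 + \frac{2}{9} \cdot 122 \frac{1}{108 + 75} = -30351 + \frac{2}{9} \cdot 122 \cdot \frac{1}{183} = -30351 + \frac{4}{27} = - \frac{819473}{27}$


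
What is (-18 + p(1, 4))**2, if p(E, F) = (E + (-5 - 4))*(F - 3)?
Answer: 676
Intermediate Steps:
p(E, F) = (-9 + E)*(-3 + F) (p(E, F) = (E - 9)*(-3 + F) = (-9 + E)*(-3 + F))
(-18 + p(1, 4))**2 = (-18 + (27 - 9*4 - 3*1 + 1*4))**2 = (-18 + (27 - 36 - 3 + 4))**2 = (-18 - 8)**2 = (-26)**2 = 676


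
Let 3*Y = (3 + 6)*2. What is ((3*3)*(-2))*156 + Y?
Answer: -2802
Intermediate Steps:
Y = 6 (Y = ((3 + 6)*2)/3 = (9*2)/3 = (⅓)*18 = 6)
((3*3)*(-2))*156 + Y = ((3*3)*(-2))*156 + 6 = (9*(-2))*156 + 6 = -18*156 + 6 = -2808 + 6 = -2802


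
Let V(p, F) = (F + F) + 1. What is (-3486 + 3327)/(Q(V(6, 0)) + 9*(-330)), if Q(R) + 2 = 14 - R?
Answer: 159/2959 ≈ 0.053734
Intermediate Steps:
V(p, F) = 1 + 2*F (V(p, F) = 2*F + 1 = 1 + 2*F)
Q(R) = 12 - R (Q(R) = -2 + (14 - R) = 12 - R)
(-3486 + 3327)/(Q(V(6, 0)) + 9*(-330)) = (-3486 + 3327)/((12 - (1 + 2*0)) + 9*(-330)) = -159/((12 - (1 + 0)) - 2970) = -159/((12 - 1*1) - 2970) = -159/((12 - 1) - 2970) = -159/(11 - 2970) = -159/(-2959) = -159*(-1/2959) = 159/2959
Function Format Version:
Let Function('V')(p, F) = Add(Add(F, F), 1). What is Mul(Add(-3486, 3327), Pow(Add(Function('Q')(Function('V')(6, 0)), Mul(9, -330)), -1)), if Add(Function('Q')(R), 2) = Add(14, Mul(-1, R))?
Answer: Rational(159, 2959) ≈ 0.053734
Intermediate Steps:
Function('V')(p, F) = Add(1, Mul(2, F)) (Function('V')(p, F) = Add(Mul(2, F), 1) = Add(1, Mul(2, F)))
Function('Q')(R) = Add(12, Mul(-1, R)) (Function('Q')(R) = Add(-2, Add(14, Mul(-1, R))) = Add(12, Mul(-1, R)))
Mul(Add(-3486, 3327), Pow(Add(Function('Q')(Function('V')(6, 0)), Mul(9, -330)), -1)) = Mul(Add(-3486, 3327), Pow(Add(Add(12, Mul(-1, Add(1, Mul(2, 0)))), Mul(9, -330)), -1)) = Mul(-159, Pow(Add(Add(12, Mul(-1, Add(1, 0))), -2970), -1)) = Mul(-159, Pow(Add(Add(12, Mul(-1, 1)), -2970), -1)) = Mul(-159, Pow(Add(Add(12, -1), -2970), -1)) = Mul(-159, Pow(Add(11, -2970), -1)) = Mul(-159, Pow(-2959, -1)) = Mul(-159, Rational(-1, 2959)) = Rational(159, 2959)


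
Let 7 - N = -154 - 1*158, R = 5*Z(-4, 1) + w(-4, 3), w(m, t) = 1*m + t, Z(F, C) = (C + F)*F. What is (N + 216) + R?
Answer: 594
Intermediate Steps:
Z(F, C) = F*(C + F)
w(m, t) = m + t
R = 59 (R = 5*(-4*(1 - 4)) + (-4 + 3) = 5*(-4*(-3)) - 1 = 5*12 - 1 = 60 - 1 = 59)
N = 319 (N = 7 - (-154 - 1*158) = 7 - (-154 - 158) = 7 - 1*(-312) = 7 + 312 = 319)
(N + 216) + R = (319 + 216) + 59 = 535 + 59 = 594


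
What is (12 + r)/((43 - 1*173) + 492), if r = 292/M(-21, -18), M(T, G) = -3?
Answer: -128/543 ≈ -0.23573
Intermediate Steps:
r = -292/3 (r = 292/(-3) = 292*(-⅓) = -292/3 ≈ -97.333)
(12 + r)/((43 - 1*173) + 492) = (12 - 292/3)/((43 - 1*173) + 492) = -256/(3*((43 - 173) + 492)) = -256/(3*(-130 + 492)) = -256/3/362 = -256/3*1/362 = -128/543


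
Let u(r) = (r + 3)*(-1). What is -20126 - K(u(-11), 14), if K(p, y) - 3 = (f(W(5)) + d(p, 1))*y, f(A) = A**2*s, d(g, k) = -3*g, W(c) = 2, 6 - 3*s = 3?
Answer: -19849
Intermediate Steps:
s = 1 (s = 2 - 1/3*3 = 2 - 1 = 1)
f(A) = A**2 (f(A) = A**2*1 = A**2)
u(r) = -3 - r (u(r) = (3 + r)*(-1) = -3 - r)
K(p, y) = 3 + y*(4 - 3*p) (K(p, y) = 3 + (2**2 - 3*p)*y = 3 + (4 - 3*p)*y = 3 + y*(4 - 3*p))
-20126 - K(u(-11), 14) = -20126 - (3 + 4*14 - 3*(-3 - 1*(-11))*14) = -20126 - (3 + 56 - 3*(-3 + 11)*14) = -20126 - (3 + 56 - 3*8*14) = -20126 - (3 + 56 - 336) = -20126 - 1*(-277) = -20126 + 277 = -19849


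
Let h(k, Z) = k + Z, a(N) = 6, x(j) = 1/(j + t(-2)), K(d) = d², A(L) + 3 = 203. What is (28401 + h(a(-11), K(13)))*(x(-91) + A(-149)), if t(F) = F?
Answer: 531485024/93 ≈ 5.7149e+6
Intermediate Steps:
A(L) = 200 (A(L) = -3 + 203 = 200)
x(j) = 1/(-2 + j) (x(j) = 1/(j - 2) = 1/(-2 + j))
h(k, Z) = Z + k
(28401 + h(a(-11), K(13)))*(x(-91) + A(-149)) = (28401 + (13² + 6))*(1/(-2 - 91) + 200) = (28401 + (169 + 6))*(1/(-93) + 200) = (28401 + 175)*(-1/93 + 200) = 28576*(18599/93) = 531485024/93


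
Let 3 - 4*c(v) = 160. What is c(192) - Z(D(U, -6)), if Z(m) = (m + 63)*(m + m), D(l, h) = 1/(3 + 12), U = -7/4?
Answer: -42893/900 ≈ -47.659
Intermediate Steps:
c(v) = -157/4 (c(v) = ¾ - ¼*160 = ¾ - 40 = -157/4)
U = -7/4 (U = -7*¼ = -7/4 ≈ -1.7500)
D(l, h) = 1/15
Z(m) = 2*m*(63 + m) (Z(m) = (63 + m)*(2*m) = 2*m*(63 + m))
c(192) - Z(D(U, -6)) = -157/4 - 2*(63 + 1/15)/15 = -157/4 - 2*946/(15*15) = -157/4 - 1*1892/225 = -157/4 - 1892/225 = -42893/900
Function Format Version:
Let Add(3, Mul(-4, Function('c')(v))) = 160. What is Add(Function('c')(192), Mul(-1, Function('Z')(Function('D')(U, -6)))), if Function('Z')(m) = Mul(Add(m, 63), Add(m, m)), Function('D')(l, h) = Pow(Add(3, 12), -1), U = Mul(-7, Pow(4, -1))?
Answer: Rational(-42893, 900) ≈ -47.659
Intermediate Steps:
Function('c')(v) = Rational(-157, 4) (Function('c')(v) = Add(Rational(3, 4), Mul(Rational(-1, 4), 160)) = Add(Rational(3, 4), -40) = Rational(-157, 4))
U = Rational(-7, 4) (U = Mul(-7, Rational(1, 4)) = Rational(-7, 4) ≈ -1.7500)
Function('D')(l, h) = Rational(1, 15) (Function('D')(l, h) = Pow(15, -1) = Rational(1, 15))
Function('Z')(m) = Mul(2, m, Add(63, m)) (Function('Z')(m) = Mul(Add(63, m), Mul(2, m)) = Mul(2, m, Add(63, m)))
Add(Function('c')(192), Mul(-1, Function('Z')(Function('D')(U, -6)))) = Add(Rational(-157, 4), Mul(-1, Mul(2, Rational(1, 15), Add(63, Rational(1, 15))))) = Add(Rational(-157, 4), Mul(-1, Mul(2, Rational(1, 15), Rational(946, 15)))) = Add(Rational(-157, 4), Mul(-1, Rational(1892, 225))) = Add(Rational(-157, 4), Rational(-1892, 225)) = Rational(-42893, 900)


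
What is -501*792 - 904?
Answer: -397696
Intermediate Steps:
-501*792 - 904 = -396792 - 904 = -397696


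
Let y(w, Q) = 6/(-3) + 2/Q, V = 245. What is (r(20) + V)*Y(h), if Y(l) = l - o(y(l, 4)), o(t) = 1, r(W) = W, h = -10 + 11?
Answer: 0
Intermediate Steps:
h = 1
y(w, Q) = -2 + 2/Q (y(w, Q) = 6*(-⅓) + 2/Q = -2 + 2/Q)
Y(l) = -1 + l (Y(l) = l - 1*1 = l - 1 = -1 + l)
(r(20) + V)*Y(h) = (20 + 245)*(-1 + 1) = 265*0 = 0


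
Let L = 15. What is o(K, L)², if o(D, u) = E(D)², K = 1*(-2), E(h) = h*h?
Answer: 256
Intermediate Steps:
E(h) = h²
K = -2
o(D, u) = D⁴ (o(D, u) = (D²)² = D⁴)
o(K, L)² = ((-2)⁴)² = 16² = 256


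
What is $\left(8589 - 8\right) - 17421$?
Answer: $-8840$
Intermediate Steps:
$\left(8589 - 8\right) - 17421 = 8581 - 17421 = -8840$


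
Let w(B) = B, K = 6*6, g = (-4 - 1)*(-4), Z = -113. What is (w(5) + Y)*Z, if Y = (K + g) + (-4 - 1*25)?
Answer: -3616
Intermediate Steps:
g = 20 (g = -5*(-4) = 20)
K = 36
Y = 27 (Y = (36 + 20) + (-4 - 1*25) = 56 + (-4 - 25) = 56 - 29 = 27)
(w(5) + Y)*Z = (5 + 27)*(-113) = 32*(-113) = -3616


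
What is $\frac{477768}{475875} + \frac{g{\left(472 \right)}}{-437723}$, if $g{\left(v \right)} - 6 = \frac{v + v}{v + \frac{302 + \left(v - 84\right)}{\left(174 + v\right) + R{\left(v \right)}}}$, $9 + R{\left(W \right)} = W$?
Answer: $\frac{18268501225918322}{18196449382200375} \approx 1.004$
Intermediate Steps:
$R{\left(W \right)} = -9 + W$
$g{\left(v \right)} = 6 + \frac{2 v}{v + \frac{218 + v}{165 + 2 v}}$ ($g{\left(v \right)} = 6 + \frac{v + v}{v + \frac{302 + \left(v - 84\right)}{\left(174 + v\right) + \left(-9 + v\right)}} = 6 + \frac{2 v}{v + \frac{302 + \left(-84 + v\right)}{165 + 2 v}} = 6 + \frac{2 v}{v + \frac{218 + v}{165 + 2 v}}$)
$\frac{477768}{475875} + \frac{g{\left(472 \right)}}{-437723} = \frac{477768}{475875} + \frac{\frac{1}{109 + 472^{2} + 83 \cdot 472} \left(654 + 8 \cdot 472^{2} + 663 \cdot 472\right)}{-437723} = 477768 \cdot \frac{1}{475875} + \frac{654 + 8 \cdot 222784 + 312936}{109 + 222784 + 39176} \left(- \frac{1}{437723}\right) = \frac{159256}{158625} + \frac{654 + 1782272 + 312936}{262069} \left(- \frac{1}{437723}\right) = \frac{159256}{158625} + \frac{1}{262069} \cdot 2095862 \left(- \frac{1}{437723}\right) = \frac{159256}{158625} + \frac{2095862}{262069} \left(- \frac{1}{437723}\right) = \frac{159256}{158625} - \frac{2095862}{114713628887} = \frac{18268501225918322}{18196449382200375}$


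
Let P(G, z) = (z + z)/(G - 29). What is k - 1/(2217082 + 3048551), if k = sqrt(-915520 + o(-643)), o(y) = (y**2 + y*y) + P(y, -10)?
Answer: -1/5265633 + I*sqrt(625316622)/84 ≈ -1.8991e-7 + 297.69*I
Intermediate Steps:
P(G, z) = 2*z/(-29 + G) (P(G, z) = (2*z)/(-29 + G) = 2*z/(-29 + G))
o(y) = -20/(-29 + y) + 2*y**2 (o(y) = (y**2 + y*y) + 2*(-10)/(-29 + y) = (y**2 + y**2) - 20/(-29 + y) = 2*y**2 - 20/(-29 + y) = -20/(-29 + y) + 2*y**2)
k = I*sqrt(625316622)/84 (k = sqrt(-915520 + 2*(-10 + (-643)**2*(-29 - 643))/(-29 - 643)) = sqrt(-915520 + 2*(-10 + 413449*(-672))/(-672)) = sqrt(-915520 + 2*(-1/672)*(-10 - 277837728)) = sqrt(-915520 + 2*(-1/672)*(-277837738)) = sqrt(-915520 + 138918869/168) = sqrt(-14888491/168) = I*sqrt(625316622)/84 ≈ 297.69*I)
k - 1/(2217082 + 3048551) = I*sqrt(625316622)/84 - 1/(2217082 + 3048551) = I*sqrt(625316622)/84 - 1/5265633 = -1/5265633 + I*sqrt(625316622)/84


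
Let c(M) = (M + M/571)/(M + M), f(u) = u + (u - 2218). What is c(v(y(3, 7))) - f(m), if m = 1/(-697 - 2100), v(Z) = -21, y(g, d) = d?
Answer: 3543140050/1597087 ≈ 2218.5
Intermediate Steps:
m = -1/2797 (m = 1/(-2797) = -1/2797 ≈ -0.00035753)
f(u) = -2218 + 2*u (f(u) = u + (-2218 + u) = -2218 + 2*u)
c(M) = 286/571 (c(M) = (M + M*(1/571))/((2*M)) = (M + M/571)*(1/(2*M)) = (572*M/571)*(1/(2*M)) = 286/571)
c(v(y(3, 7))) - f(m) = 286/571 - (-2218 + 2*(-1/2797)) = 286/571 - (-2218 - 2/2797) = 286/571 - 1*(-6203748/2797) = 286/571 + 6203748/2797 = 3543140050/1597087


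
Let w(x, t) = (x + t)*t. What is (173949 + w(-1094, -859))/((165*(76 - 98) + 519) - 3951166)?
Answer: -1851576/3954277 ≈ -0.46825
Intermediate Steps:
w(x, t) = t*(t + x) (w(x, t) = (t + x)*t = t*(t + x))
(173949 + w(-1094, -859))/((165*(76 - 98) + 519) - 3951166) = (173949 - 859*(-859 - 1094))/((165*(76 - 98) + 519) - 3951166) = (173949 - 859*(-1953))/((165*(-22) + 519) - 3951166) = (173949 + 1677627)/((-3630 + 519) - 3951166) = 1851576/(-3111 - 3951166) = 1851576/(-3954277) = 1851576*(-1/3954277) = -1851576/3954277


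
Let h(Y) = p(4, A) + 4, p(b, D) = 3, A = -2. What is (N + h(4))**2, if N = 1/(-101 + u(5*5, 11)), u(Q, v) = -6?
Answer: 559504/11449 ≈ 48.869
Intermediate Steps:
N = -1/107 (N = 1/(-101 - 6) = 1/(-107) = -1/107 ≈ -0.0093458)
h(Y) = 7 (h(Y) = 3 + 4 = 7)
(N + h(4))**2 = (-1/107 + 7)**2 = (748/107)**2 = 559504/11449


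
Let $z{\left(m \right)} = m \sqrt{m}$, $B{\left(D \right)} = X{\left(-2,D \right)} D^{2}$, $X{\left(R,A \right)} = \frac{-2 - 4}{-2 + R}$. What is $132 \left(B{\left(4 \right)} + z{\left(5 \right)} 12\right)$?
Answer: $3168 + 7920 \sqrt{5} \approx 20878.0$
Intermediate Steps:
$X{\left(R,A \right)} = - \frac{6}{-2 + R}$
$B{\left(D \right)} = \frac{3 D^{2}}{2}$ ($B{\left(D \right)} = - \frac{6}{-2 - 2} D^{2} = - \frac{6}{-4} D^{2} = \left(-6\right) \left(- \frac{1}{4}\right) D^{2} = \frac{3 D^{2}}{2}$)
$z{\left(m \right)} = m^{\frac{3}{2}}$
$132 \left(B{\left(4 \right)} + z{\left(5 \right)} 12\right) = 132 \left(\frac{3 \cdot 4^{2}}{2} + 5^{\frac{3}{2}} \cdot 12\right) = 132 \left(\frac{3}{2} \cdot 16 + 5 \sqrt{5} \cdot 12\right) = 132 \left(24 + 60 \sqrt{5}\right) = 3168 + 7920 \sqrt{5}$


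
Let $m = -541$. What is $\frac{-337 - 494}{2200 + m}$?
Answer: $- \frac{277}{553} \approx -0.5009$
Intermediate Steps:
$\frac{-337 - 494}{2200 + m} = \frac{-337 - 494}{2200 - 541} = - \frac{831}{1659} = \left(-831\right) \frac{1}{1659} = - \frac{277}{553}$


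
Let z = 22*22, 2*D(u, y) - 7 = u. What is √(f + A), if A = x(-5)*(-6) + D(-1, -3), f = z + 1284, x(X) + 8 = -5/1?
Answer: 43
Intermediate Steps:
D(u, y) = 7/2 + u/2
x(X) = -13 (x(X) = -8 - 5/1 = -8 - 5*1 = -8 - 5 = -13)
z = 484
f = 1768 (f = 484 + 1284 = 1768)
A = 81 (A = -13*(-6) + (7/2 + (½)*(-1)) = 78 + (7/2 - ½) = 78 + 3 = 81)
√(f + A) = √(1768 + 81) = √1849 = 43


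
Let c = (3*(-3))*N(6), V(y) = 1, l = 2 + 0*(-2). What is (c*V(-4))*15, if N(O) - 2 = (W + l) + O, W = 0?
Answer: -1350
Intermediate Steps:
l = 2 (l = 2 + 0 = 2)
N(O) = 4 + O (N(O) = 2 + ((0 + 2) + O) = 2 + (2 + O) = 4 + O)
c = -90 (c = (3*(-3))*(4 + 6) = -9*10 = -90)
(c*V(-4))*15 = -90*1*15 = -90*15 = -1350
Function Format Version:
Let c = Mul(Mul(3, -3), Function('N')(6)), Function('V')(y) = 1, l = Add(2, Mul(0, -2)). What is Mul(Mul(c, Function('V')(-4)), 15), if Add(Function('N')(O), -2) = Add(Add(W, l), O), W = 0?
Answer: -1350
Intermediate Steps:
l = 2 (l = Add(2, 0) = 2)
Function('N')(O) = Add(4, O) (Function('N')(O) = Add(2, Add(Add(0, 2), O)) = Add(2, Add(2, O)) = Add(4, O))
c = -90 (c = Mul(Mul(3, -3), Add(4, 6)) = Mul(-9, 10) = -90)
Mul(Mul(c, Function('V')(-4)), 15) = Mul(Mul(-90, 1), 15) = Mul(-90, 15) = -1350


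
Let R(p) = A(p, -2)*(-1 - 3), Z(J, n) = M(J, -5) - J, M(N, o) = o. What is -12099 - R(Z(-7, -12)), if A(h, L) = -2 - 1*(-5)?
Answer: -12087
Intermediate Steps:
A(h, L) = 3 (A(h, L) = -2 + 5 = 3)
Z(J, n) = -5 - J
R(p) = -12 (R(p) = 3*(-1 - 3) = 3*(-4) = -12)
-12099 - R(Z(-7, -12)) = -12099 - 1*(-12) = -12099 + 12 = -12087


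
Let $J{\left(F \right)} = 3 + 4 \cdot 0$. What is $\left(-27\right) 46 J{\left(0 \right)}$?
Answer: $-3726$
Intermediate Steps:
$J{\left(F \right)} = 3$ ($J{\left(F \right)} = 3 + 0 = 3$)
$\left(-27\right) 46 J{\left(0 \right)} = \left(-27\right) 46 \cdot 3 = \left(-1242\right) 3 = -3726$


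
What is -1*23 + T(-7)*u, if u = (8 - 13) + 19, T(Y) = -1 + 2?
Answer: -9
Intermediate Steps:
T(Y) = 1
u = 14 (u = -5 + 19 = 14)
-1*23 + T(-7)*u = -1*23 + 1*14 = -23 + 14 = -9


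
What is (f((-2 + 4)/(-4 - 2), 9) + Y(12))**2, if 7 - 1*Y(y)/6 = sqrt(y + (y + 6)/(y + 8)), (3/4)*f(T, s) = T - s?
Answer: 541862/405 - 532*sqrt(1290)/15 ≈ 64.090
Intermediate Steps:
f(T, s) = -4*s/3 + 4*T/3 (f(T, s) = 4*(T - s)/3 = -4*s/3 + 4*T/3)
Y(y) = 42 - 6*sqrt(y + (6 + y)/(8 + y)) (Y(y) = 42 - 6*sqrt(y + (y + 6)/(y + 8)) = 42 - 6*sqrt(y + (6 + y)/(8 + y)))
(f((-2 + 4)/(-4 - 2), 9) + Y(12))**2 = ((-4/3*9 + 4*((-2 + 4)/(-4 - 2))/3) + (42 - 6*sqrt(6 + 12 + 12*(8 + 12))/sqrt(8 + 12)))**2 = ((-12 + 4*(2/(-6))/3) + (42 - 6*sqrt(5)*sqrt(6 + 12 + 12*20)/10))**2 = ((-12 + 4*(2*(-1/6))/3) + (42 - 6*sqrt(5)*sqrt(6 + 12 + 240)/10))**2 = ((-12 + (4/3)*(-1/3)) + (42 - 6*sqrt(1290)/10))**2 = ((-12 - 4/9) + (42 - 3*sqrt(1290)/5))**2 = (-112/9 + (42 - 3*sqrt(1290)/5))**2 = (266/9 - 3*sqrt(1290)/5)**2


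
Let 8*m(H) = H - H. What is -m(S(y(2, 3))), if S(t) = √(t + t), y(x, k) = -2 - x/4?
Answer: 0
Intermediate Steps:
y(x, k) = -2 - x/4
S(t) = √2*√t (S(t) = √(2*t) = √2*√t)
m(H) = 0 (m(H) = (H - H)/8 = (⅛)*0 = 0)
-m(S(y(2, 3))) = -1*0 = 0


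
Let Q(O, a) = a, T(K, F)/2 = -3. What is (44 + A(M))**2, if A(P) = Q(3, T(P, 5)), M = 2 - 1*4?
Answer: 1444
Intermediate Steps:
M = -2 (M = 2 - 4 = -2)
T(K, F) = -6 (T(K, F) = 2*(-3) = -6)
A(P) = -6
(44 + A(M))**2 = (44 - 6)**2 = 38**2 = 1444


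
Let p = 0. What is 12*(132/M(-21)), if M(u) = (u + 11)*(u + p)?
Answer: 264/35 ≈ 7.5429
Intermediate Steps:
M(u) = u*(11 + u) (M(u) = (u + 11)*(u + 0) = (11 + u)*u = u*(11 + u))
12*(132/M(-21)) = 12*(132/((-21*(11 - 21)))) = 12*(132/((-21*(-10)))) = 12*(132/210) = 12*(132*(1/210)) = 12*(22/35) = 264/35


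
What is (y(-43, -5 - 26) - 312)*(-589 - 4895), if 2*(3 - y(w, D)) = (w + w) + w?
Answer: 1340838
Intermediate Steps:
y(w, D) = 3 - 3*w/2 (y(w, D) = 3 - ((w + w) + w)/2 = 3 - (2*w + w)/2 = 3 - 3*w/2)
(y(-43, -5 - 26) - 312)*(-589 - 4895) = ((3 - 3/2*(-43)) - 312)*(-589 - 4895) = ((3 + 129/2) - 312)*(-5484) = (135/2 - 312)*(-5484) = -489/2*(-5484) = 1340838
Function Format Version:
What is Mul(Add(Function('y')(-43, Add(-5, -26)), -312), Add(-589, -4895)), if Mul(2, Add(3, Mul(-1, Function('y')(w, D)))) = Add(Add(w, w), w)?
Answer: 1340838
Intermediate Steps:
Function('y')(w, D) = Add(3, Mul(Rational(-3, 2), w)) (Function('y')(w, D) = Add(3, Mul(Rational(-1, 2), Add(Add(w, w), w))) = Add(3, Mul(Rational(-1, 2), Add(Mul(2, w), w))) = Add(3, Mul(Rational(-1, 2), Mul(3, w))) = Add(3, Mul(Rational(-3, 2), w)))
Mul(Add(Function('y')(-43, Add(-5, -26)), -312), Add(-589, -4895)) = Mul(Add(Add(3, Mul(Rational(-3, 2), -43)), -312), Add(-589, -4895)) = Mul(Add(Add(3, Rational(129, 2)), -312), -5484) = Mul(Add(Rational(135, 2), -312), -5484) = Mul(Rational(-489, 2), -5484) = 1340838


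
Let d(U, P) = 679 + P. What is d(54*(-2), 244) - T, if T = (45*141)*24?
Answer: -151357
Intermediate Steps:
T = 152280 (T = 6345*24 = 152280)
d(54*(-2), 244) - T = (679 + 244) - 1*152280 = 923 - 152280 = -151357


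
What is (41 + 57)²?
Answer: 9604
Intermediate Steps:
(41 + 57)² = 98² = 9604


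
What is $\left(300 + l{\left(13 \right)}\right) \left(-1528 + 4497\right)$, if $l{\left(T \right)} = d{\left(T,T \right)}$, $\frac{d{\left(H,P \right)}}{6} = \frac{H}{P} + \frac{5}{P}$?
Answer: $\frac{11899752}{13} \approx 9.1537 \cdot 10^{5}$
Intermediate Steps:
$d{\left(H,P \right)} = \frac{30}{P} + \frac{6 H}{P}$ ($d{\left(H,P \right)} = 6 \left(\frac{H}{P} + \frac{5}{P}\right) = 6 \left(\frac{5}{P} + \frac{H}{P}\right) = \frac{30}{P} + \frac{6 H}{P}$)
$l{\left(T \right)} = \frac{6 \left(5 + T\right)}{T}$
$\left(300 + l{\left(13 \right)}\right) \left(-1528 + 4497\right) = \left(300 + \left(6 + \frac{30}{13}\right)\right) \left(-1528 + 4497\right) = \left(300 + \left(6 + 30 \cdot \frac{1}{13}\right)\right) 2969 = \left(300 + \left(6 + \frac{30}{13}\right)\right) 2969 = \left(300 + \frac{108}{13}\right) 2969 = \frac{4008}{13} \cdot 2969 = \frac{11899752}{13}$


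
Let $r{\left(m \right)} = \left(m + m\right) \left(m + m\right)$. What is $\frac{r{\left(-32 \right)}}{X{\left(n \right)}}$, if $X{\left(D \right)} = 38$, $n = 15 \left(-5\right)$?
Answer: $\frac{2048}{19} \approx 107.79$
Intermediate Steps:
$n = -75$
$r{\left(m \right)} = 4 m^{2}$ ($r{\left(m \right)} = 2 m 2 m = 4 m^{2}$)
$\frac{r{\left(-32 \right)}}{X{\left(n \right)}} = \frac{4 \left(-32\right)^{2}}{38} = 4 \cdot 1024 \cdot \frac{1}{38} = 4096 \cdot \frac{1}{38} = \frac{2048}{19}$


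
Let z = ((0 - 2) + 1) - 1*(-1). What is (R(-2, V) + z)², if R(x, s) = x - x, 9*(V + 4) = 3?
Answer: 0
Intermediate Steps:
V = -11/3 (V = -4 + (⅑)*3 = -4 + ⅓ = -11/3 ≈ -3.6667)
R(x, s) = 0
z = 0 (z = (-2 + 1) + 1 = -1 + 1 = 0)
(R(-2, V) + z)² = (0 + 0)² = 0² = 0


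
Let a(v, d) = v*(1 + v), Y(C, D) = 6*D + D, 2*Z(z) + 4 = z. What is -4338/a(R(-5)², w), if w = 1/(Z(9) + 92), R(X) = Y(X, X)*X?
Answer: -2169/468960625 ≈ -4.6251e-6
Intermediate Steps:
Z(z) = -2 + z/2
Y(C, D) = 7*D
R(X) = 7*X² (R(X) = (7*X)*X = 7*X²)
w = 2/189 (w = 1/((-2 + (½)*9) + 92) = 1/((-2 + 9/2) + 92) = 1/(5/2 + 92) = 1/(189/2) = 2/189 ≈ 0.010582)
-4338/a(R(-5)², w) = -4338*1/(30625*(1 + (7*(-5)²)²)) = -4338*1/(30625*(1 + (7*25)²)) = -4338*1/(30625*(1 + 175²)) = -4338*1/(30625*(1 + 30625)) = -4338/(30625*30626) = -4338/937921250 = -4338*1/937921250 = -2169/468960625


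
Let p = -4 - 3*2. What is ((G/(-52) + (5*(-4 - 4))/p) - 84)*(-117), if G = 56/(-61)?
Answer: 570834/61 ≈ 9357.9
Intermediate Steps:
G = -56/61 (G = 56*(-1/61) = -56/61 ≈ -0.91803)
p = -10 (p = -4 - 6 = -10)
((G/(-52) + (5*(-4 - 4))/p) - 84)*(-117) = ((-56/61/(-52) + (5*(-4 - 4))/(-10)) - 84)*(-117) = ((-56/61*(-1/52) + (5*(-8))*(-1/10)) - 84)*(-117) = ((14/793 - 40*(-1/10)) - 84)*(-117) = ((14/793 + 4) - 84)*(-117) = (3186/793 - 84)*(-117) = -63426/793*(-117) = 570834/61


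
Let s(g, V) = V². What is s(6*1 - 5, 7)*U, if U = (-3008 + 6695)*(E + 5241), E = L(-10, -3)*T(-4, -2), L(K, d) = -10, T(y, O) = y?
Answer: 954081303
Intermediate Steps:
E = 40 (E = -10*(-4) = 40)
U = 19471047 (U = (-3008 + 6695)*(40 + 5241) = 3687*5281 = 19471047)
s(6*1 - 5, 7)*U = 7²*19471047 = 49*19471047 = 954081303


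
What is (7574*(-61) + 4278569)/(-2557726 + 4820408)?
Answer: 3816555/2262682 ≈ 1.6867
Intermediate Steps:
(7574*(-61) + 4278569)/(-2557726 + 4820408) = (-462014 + 4278569)/2262682 = 3816555*(1/2262682) = 3816555/2262682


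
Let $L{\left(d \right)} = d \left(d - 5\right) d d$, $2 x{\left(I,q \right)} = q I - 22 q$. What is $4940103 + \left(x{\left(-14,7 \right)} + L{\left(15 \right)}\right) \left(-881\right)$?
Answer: $-24682641$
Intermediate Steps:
$x{\left(I,q \right)} = - 11 q + \frac{I q}{2}$ ($x{\left(I,q \right)} = \frac{q I - 22 q}{2} = \frac{I q - 22 q}{2} = \frac{- 22 q + I q}{2} = - 11 q + \frac{I q}{2}$)
$L{\left(d \right)} = d^{3} \left(-5 + d\right)$ ($L{\left(d \right)} = d \left(-5 + d\right) d d = d d \left(-5 + d\right) d = d^{2} \left(-5 + d\right) d = d^{3} \left(-5 + d\right)$)
$4940103 + \left(x{\left(-14,7 \right)} + L{\left(15 \right)}\right) \left(-881\right) = 4940103 + \left(\frac{1}{2} \cdot 7 \left(-22 - 14\right) + 15^{3} \left(-5 + 15\right)\right) \left(-881\right) = 4940103 + \left(\frac{1}{2} \cdot 7 \left(-36\right) + 3375 \cdot 10\right) \left(-881\right) = 4940103 + \left(-126 + 33750\right) \left(-881\right) = 4940103 + 33624 \left(-881\right) = 4940103 - 29622744 = -24682641$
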